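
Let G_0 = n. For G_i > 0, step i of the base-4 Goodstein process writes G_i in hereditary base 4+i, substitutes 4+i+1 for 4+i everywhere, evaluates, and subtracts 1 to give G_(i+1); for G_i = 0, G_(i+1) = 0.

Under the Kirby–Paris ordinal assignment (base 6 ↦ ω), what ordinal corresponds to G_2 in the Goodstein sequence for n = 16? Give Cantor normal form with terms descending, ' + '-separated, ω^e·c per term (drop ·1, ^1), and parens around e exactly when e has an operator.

i=0: 16 = 4^2 (b=4); 4→5: 5^2 = 25; 25−1 = 24
i=1: 24 = 4·5 + 4 (b=5); 5→6: 4·6 + 4 = 28; 28−1 = 27
i=2: 27 = 4·6 + 3 (b=6); 6→7: 4·7 + 3 = 31; 31−1 = 30

ω·4 + 3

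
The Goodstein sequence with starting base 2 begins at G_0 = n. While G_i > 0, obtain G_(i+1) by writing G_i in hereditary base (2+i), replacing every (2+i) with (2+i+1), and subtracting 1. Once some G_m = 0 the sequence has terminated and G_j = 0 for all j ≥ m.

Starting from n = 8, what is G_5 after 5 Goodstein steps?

(0) 8|_2 = 2^(2 + 1) ↦ 3^(3 + 1)|_3 = 81 ⇒ 80
(1) 80|_3 = 2·3^3 + 2·3^2 + 2·3 + 2 ↦ 2·4^4 + 2·4^2 + 2·4 + 2|_4 = 554 ⇒ 553
(2) 553|_4 = 2·4^4 + 2·4^2 + 2·4 + 1 ↦ 2·5^5 + 2·5^2 + 2·5 + 1|_5 = 6311 ⇒ 6310
(3) 6310|_5 = 2·5^5 + 2·5^2 + 2·5 ↦ 2·6^6 + 2·6^2 + 2·6|_6 = 93396 ⇒ 93395
(4) 93395|_6 = 2·6^6 + 2·6^2 + 6 + 5 ↦ 2·7^7 + 2·7^2 + 7 + 5|_7 = 1647196 ⇒ 1647195
(5) 1647195|_7 = 2·7^7 + 2·7^2 + 7 + 4 ↦ 2·8^8 + 2·8^2 + 8 + 4|_8 = 33554572 ⇒ 33554571

1647195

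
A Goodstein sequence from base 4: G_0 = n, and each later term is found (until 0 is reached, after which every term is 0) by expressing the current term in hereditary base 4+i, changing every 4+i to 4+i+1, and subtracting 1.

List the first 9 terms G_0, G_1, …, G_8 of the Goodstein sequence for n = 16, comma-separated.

step 0: 16 = 4^2; sub 5 for 4: 5^2; = 25; G_1 = 25−1 = 24
step 1: 24 = 4·5 + 4; sub 6 for 5: 4·6 + 4; = 28; G_2 = 28−1 = 27
step 2: 27 = 4·6 + 3; sub 7 for 6: 4·7 + 3; = 31; G_3 = 31−1 = 30
step 3: 30 = 4·7 + 2; sub 8 for 7: 4·8 + 2; = 34; G_4 = 34−1 = 33
step 4: 33 = 4·8 + 1; sub 9 for 8: 4·9 + 1; = 37; G_5 = 37−1 = 36
step 5: 36 = 4·9; sub 10 for 9: 4·10; = 40; G_6 = 40−1 = 39
step 6: 39 = 3·10 + 9; sub 11 for 10: 3·11 + 9; = 42; G_7 = 42−1 = 41
step 7: 41 = 3·11 + 8; sub 12 for 11: 3·12 + 8; = 44; G_8 = 44−1 = 43

16, 24, 27, 30, 33, 36, 39, 41, 43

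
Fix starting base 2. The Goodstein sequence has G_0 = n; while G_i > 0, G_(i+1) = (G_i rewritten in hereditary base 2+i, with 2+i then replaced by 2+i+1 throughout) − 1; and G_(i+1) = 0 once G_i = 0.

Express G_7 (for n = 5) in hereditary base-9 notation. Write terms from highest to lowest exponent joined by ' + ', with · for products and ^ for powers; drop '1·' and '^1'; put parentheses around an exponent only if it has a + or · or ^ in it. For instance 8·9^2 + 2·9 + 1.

3·9^3 + 3·9^2 + 2·9 + 6

G_0 = 5. HB_2(5) = 2^2 + 1. Bump = 28. G_1 = 27.
G_1 = 27. HB_3(27) = 3^3. Bump = 256. G_2 = 255.
G_2 = 255. HB_4(255) = 3·4^3 + 3·4^2 + 3·4 + 3. Bump = 468. G_3 = 467.
G_3 = 467. HB_5(467) = 3·5^3 + 3·5^2 + 3·5 + 2. Bump = 776. G_4 = 775.
G_4 = 775. HB_6(775) = 3·6^3 + 3·6^2 + 3·6 + 1. Bump = 1198. G_5 = 1197.
G_5 = 1197. HB_7(1197) = 3·7^3 + 3·7^2 + 3·7. Bump = 1752. G_6 = 1751.
G_6 = 1751. HB_8(1751) = 3·8^3 + 3·8^2 + 2·8 + 7. Bump = 2455. G_7 = 2454.
G_7 = 2454. HB_9(2454) = 3·9^3 + 3·9^2 + 2·9 + 6. Bump = 3326. G_8 = 3325.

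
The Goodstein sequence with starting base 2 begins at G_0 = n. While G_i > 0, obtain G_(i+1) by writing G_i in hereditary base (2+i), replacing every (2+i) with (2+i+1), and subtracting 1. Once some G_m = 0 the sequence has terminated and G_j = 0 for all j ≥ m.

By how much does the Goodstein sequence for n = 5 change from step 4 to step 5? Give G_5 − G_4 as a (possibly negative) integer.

[0] 5 ≡ 2^2 + 1 (base 2). Lift 3: 28. −1: 27.
[1] 27 ≡ 3^3 (base 3). Lift 4: 256. −1: 255.
[2] 255 ≡ 3·4^3 + 3·4^2 + 3·4 + 3 (base 4). Lift 5: 468. −1: 467.
[3] 467 ≡ 3·5^3 + 3·5^2 + 3·5 + 2 (base 5). Lift 6: 776. −1: 775.
[4] 775 ≡ 3·6^3 + 3·6^2 + 3·6 + 1 (base 6). Lift 7: 1198. −1: 1197.

422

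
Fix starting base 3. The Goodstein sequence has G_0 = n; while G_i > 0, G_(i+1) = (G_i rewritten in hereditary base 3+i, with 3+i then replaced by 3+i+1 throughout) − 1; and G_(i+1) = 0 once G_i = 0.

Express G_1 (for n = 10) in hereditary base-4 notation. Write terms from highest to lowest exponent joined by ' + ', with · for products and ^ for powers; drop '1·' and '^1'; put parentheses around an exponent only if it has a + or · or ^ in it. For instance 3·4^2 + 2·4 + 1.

4^2

[0] 10 ≡ 3^2 + 1 (base 3). Lift 4: 17. −1: 16.
[1] 16 ≡ 4^2 (base 4). Lift 5: 25. −1: 24.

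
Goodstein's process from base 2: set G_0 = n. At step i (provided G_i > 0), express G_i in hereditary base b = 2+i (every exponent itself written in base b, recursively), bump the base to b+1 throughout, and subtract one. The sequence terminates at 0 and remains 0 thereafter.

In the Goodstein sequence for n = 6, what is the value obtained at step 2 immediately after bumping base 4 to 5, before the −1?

base 2: 6 = 2^2 + 2; at 3: 3^3 + 3 = 30; next = 29
base 3: 29 = 3^3 + 2; at 4: 4^4 + 2 = 258; next = 257
base 4: 257 = 4^4 + 1; at 5: 5^5 + 1 = 3126; next = 3125

3126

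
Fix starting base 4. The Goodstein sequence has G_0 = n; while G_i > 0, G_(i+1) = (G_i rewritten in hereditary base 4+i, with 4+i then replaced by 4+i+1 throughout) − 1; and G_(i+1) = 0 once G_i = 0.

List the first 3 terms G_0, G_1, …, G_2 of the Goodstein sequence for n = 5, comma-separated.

i=0: 5 = 4 + 1 (b=4); 4→5: 5 + 1 = 6; 6−1 = 5
i=1: 5 = 5 (b=5); 5→6: 6 = 6; 6−1 = 5

5, 5, 5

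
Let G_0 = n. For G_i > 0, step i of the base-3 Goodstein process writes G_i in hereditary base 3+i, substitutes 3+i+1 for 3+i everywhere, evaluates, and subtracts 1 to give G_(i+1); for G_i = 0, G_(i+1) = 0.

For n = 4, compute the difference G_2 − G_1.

0

(0) 4|_3 = 3 + 1 ↦ 4 + 1|_4 = 5 ⇒ 4
(1) 4|_4 = 4 ↦ 5|_5 = 5 ⇒ 4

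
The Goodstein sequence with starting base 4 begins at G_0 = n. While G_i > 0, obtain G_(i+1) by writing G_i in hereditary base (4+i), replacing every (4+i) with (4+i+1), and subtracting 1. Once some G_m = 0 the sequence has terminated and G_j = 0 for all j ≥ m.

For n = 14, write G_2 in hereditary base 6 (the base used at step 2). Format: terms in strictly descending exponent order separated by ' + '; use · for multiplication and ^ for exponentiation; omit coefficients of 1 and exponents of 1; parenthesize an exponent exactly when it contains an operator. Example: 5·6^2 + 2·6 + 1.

3·6

[0] 14 ≡ 3·4 + 2 (base 4). Lift 5: 17. −1: 16.
[1] 16 ≡ 3·5 + 1 (base 5). Lift 6: 19. −1: 18.
[2] 18 ≡ 3·6 (base 6). Lift 7: 21. −1: 20.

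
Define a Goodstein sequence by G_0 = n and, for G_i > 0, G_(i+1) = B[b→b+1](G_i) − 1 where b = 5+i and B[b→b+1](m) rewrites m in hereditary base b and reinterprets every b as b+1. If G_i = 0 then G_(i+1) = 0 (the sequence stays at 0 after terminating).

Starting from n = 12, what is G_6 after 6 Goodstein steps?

15

(0) 12|_5 = 2·5 + 2 ↦ 2·6 + 2|_6 = 14 ⇒ 13
(1) 13|_6 = 2·6 + 1 ↦ 2·7 + 1|_7 = 15 ⇒ 14
(2) 14|_7 = 2·7 ↦ 2·8|_8 = 16 ⇒ 15
(3) 15|_8 = 8 + 7 ↦ 9 + 7|_9 = 16 ⇒ 15
(4) 15|_9 = 9 + 6 ↦ 10 + 6|_10 = 16 ⇒ 15
(5) 15|_10 = 10 + 5 ↦ 11 + 5|_11 = 16 ⇒ 15
(6) 15|_11 = 11 + 4 ↦ 12 + 4|_12 = 16 ⇒ 15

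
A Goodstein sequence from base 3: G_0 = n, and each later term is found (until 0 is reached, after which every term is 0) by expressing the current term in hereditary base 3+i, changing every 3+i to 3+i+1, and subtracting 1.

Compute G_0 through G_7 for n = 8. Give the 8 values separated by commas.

G_0 = 8. HB_3(8) = 2·3 + 2. Bump = 10. G_1 = 9.
G_1 = 9. HB_4(9) = 2·4 + 1. Bump = 11. G_2 = 10.
G_2 = 10. HB_5(10) = 2·5. Bump = 12. G_3 = 11.
G_3 = 11. HB_6(11) = 6 + 5. Bump = 12. G_4 = 11.
G_4 = 11. HB_7(11) = 7 + 4. Bump = 12. G_5 = 11.
G_5 = 11. HB_8(11) = 8 + 3. Bump = 12. G_6 = 11.
G_6 = 11. HB_9(11) = 9 + 2. Bump = 12. G_7 = 11.

8, 9, 10, 11, 11, 11, 11, 11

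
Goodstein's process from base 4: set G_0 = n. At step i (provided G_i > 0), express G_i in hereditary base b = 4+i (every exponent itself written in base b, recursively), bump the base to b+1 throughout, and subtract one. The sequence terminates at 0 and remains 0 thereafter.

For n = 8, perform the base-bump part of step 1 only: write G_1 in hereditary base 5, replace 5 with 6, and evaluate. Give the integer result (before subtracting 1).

10

8 —HB4→ 2·4 —bump→ 2·5 = 10 —(−1)→ 9
9 —HB5→ 5 + 4 —bump→ 6 + 4 = 10 —(−1)→ 9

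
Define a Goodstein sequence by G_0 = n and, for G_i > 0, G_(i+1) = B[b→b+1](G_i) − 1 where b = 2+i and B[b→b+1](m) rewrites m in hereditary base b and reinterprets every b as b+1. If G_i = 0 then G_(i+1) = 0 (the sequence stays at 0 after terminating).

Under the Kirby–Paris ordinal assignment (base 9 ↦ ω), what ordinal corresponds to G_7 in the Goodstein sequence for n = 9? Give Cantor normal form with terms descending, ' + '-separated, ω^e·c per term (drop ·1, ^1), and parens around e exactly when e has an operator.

step 0: 9 = 2^(2 + 1) + 1; sub 3 for 2: 3^(3 + 1) + 1; = 82; G_1 = 82−1 = 81
step 1: 81 = 3^(3 + 1); sub 4 for 3: 4^(4 + 1); = 1024; G_2 = 1024−1 = 1023
step 2: 1023 = 3·4^4 + 3·4^3 + 3·4^2 + 3·4 + 3; sub 5 for 4: 3·5^5 + 3·5^3 + 3·5^2 + 3·5 + 3; = 9843; G_3 = 9843−1 = 9842
step 3: 9842 = 3·5^5 + 3·5^3 + 3·5^2 + 3·5 + 2; sub 6 for 5: 3·6^6 + 3·6^3 + 3·6^2 + 3·6 + 2; = 140744; G_4 = 140744−1 = 140743
step 4: 140743 = 3·6^6 + 3·6^3 + 3·6^2 + 3·6 + 1; sub 7 for 6: 3·7^7 + 3·7^3 + 3·7^2 + 3·7 + 1; = 2471827; G_5 = 2471827−1 = 2471826
step 5: 2471826 = 3·7^7 + 3·7^3 + 3·7^2 + 3·7; sub 8 for 7: 3·8^8 + 3·8^3 + 3·8^2 + 3·8; = 50333400; G_6 = 50333400−1 = 50333399
step 6: 50333399 = 3·8^8 + 3·8^3 + 3·8^2 + 2·8 + 7; sub 9 for 8: 3·9^9 + 3·9^3 + 3·9^2 + 2·9 + 7; = 1162263922; G_7 = 1162263922−1 = 1162263921

ω^ω·3 + ω^3·3 + ω^2·3 + ω·2 + 6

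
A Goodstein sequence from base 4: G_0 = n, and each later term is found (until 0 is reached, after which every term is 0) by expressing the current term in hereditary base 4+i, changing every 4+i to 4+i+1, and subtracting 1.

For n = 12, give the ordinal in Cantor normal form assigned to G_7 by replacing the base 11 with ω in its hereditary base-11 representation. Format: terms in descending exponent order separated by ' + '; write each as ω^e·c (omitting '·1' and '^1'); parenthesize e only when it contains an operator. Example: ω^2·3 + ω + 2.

G_0=12  [base 4] 3·4  →[4↦5]→  3·5 = 15  −1 ⇒ G_1=14
G_1=14  [base 5] 2·5 + 4  →[5↦6]→  2·6 + 4 = 16  −1 ⇒ G_2=15
G_2=15  [base 6] 2·6 + 3  →[6↦7]→  2·7 + 3 = 17  −1 ⇒ G_3=16
G_3=16  [base 7] 2·7 + 2  →[7↦8]→  2·8 + 2 = 18  −1 ⇒ G_4=17
G_4=17  [base 8] 2·8 + 1  →[8↦9]→  2·9 + 1 = 19  −1 ⇒ G_5=18
G_5=18  [base 9] 2·9  →[9↦10]→  2·10 = 20  −1 ⇒ G_6=19
G_6=19  [base 10] 10 + 9  →[10↦11]→  11 + 9 = 20  −1 ⇒ G_7=19
G_7=19  [base 11] 11 + 8  →[11↦12]→  12 + 8 = 20  −1 ⇒ G_8=19

ω + 8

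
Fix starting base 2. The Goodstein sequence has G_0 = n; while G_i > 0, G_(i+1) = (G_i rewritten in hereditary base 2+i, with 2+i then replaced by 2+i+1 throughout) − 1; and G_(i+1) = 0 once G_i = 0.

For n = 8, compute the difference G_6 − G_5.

31907376

G_0 = 8. HB_2(8) = 2^(2 + 1). Bump = 81. G_1 = 80.
G_1 = 80. HB_3(80) = 2·3^3 + 2·3^2 + 2·3 + 2. Bump = 554. G_2 = 553.
G_2 = 553. HB_4(553) = 2·4^4 + 2·4^2 + 2·4 + 1. Bump = 6311. G_3 = 6310.
G_3 = 6310. HB_5(6310) = 2·5^5 + 2·5^2 + 2·5. Bump = 93396. G_4 = 93395.
G_4 = 93395. HB_6(93395) = 2·6^6 + 2·6^2 + 6 + 5. Bump = 1647196. G_5 = 1647195.
G_5 = 1647195. HB_7(1647195) = 2·7^7 + 2·7^2 + 7 + 4. Bump = 33554572. G_6 = 33554571.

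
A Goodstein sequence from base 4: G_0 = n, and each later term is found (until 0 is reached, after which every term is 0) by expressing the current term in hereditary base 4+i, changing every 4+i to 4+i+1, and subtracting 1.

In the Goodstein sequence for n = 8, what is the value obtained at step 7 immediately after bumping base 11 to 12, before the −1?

8

i=0: 8 = 2·4 (b=4); 4→5: 2·5 = 10; 10−1 = 9
i=1: 9 = 5 + 4 (b=5); 5→6: 6 + 4 = 10; 10−1 = 9
i=2: 9 = 6 + 3 (b=6); 6→7: 7 + 3 = 10; 10−1 = 9
i=3: 9 = 7 + 2 (b=7); 7→8: 8 + 2 = 10; 10−1 = 9
i=4: 9 = 8 + 1 (b=8); 8→9: 9 + 1 = 10; 10−1 = 9
i=5: 9 = 9 (b=9); 9→10: 10 = 10; 10−1 = 9
i=6: 9 = 9 (b=10); 10→11: 9 = 9; 9−1 = 8
i=7: 8 = 8 (b=11); 11→12: 8 = 8; 8−1 = 7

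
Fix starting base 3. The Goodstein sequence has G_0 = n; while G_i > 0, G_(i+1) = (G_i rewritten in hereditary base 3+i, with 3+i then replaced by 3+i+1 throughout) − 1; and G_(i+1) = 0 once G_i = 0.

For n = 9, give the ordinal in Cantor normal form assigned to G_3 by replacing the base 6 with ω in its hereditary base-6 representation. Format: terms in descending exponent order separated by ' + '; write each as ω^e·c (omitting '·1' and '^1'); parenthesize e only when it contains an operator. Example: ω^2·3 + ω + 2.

G_0=9  [base 3] 3^2  →[3↦4]→  4^2 = 16  −1 ⇒ G_1=15
G_1=15  [base 4] 3·4 + 3  →[4↦5]→  3·5 + 3 = 18  −1 ⇒ G_2=17
G_2=17  [base 5] 3·5 + 2  →[5↦6]→  3·6 + 2 = 20  −1 ⇒ G_3=19
G_3=19  [base 6] 3·6 + 1  →[6↦7]→  3·7 + 1 = 22  −1 ⇒ G_4=21

ω·3 + 1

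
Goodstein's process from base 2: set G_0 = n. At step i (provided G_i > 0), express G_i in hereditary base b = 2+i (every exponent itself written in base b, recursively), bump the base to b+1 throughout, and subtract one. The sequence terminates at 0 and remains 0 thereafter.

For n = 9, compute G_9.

9 —HB2→ 2^(2 + 1) + 1 —bump→ 3^(3 + 1) + 1 = 82 —(−1)→ 81
81 —HB3→ 3^(3 + 1) —bump→ 4^(4 + 1) = 1024 —(−1)→ 1023
1023 —HB4→ 3·4^4 + 3·4^3 + 3·4^2 + 3·4 + 3 —bump→ 3·5^5 + 3·5^3 + 3·5^2 + 3·5 + 3 = 9843 —(−1)→ 9842
9842 —HB5→ 3·5^5 + 3·5^3 + 3·5^2 + 3·5 + 2 —bump→ 3·6^6 + 3·6^3 + 3·6^2 + 3·6 + 2 = 140744 —(−1)→ 140743
140743 —HB6→ 3·6^6 + 3·6^3 + 3·6^2 + 3·6 + 1 —bump→ 3·7^7 + 3·7^3 + 3·7^2 + 3·7 + 1 = 2471827 —(−1)→ 2471826
2471826 —HB7→ 3·7^7 + 3·7^3 + 3·7^2 + 3·7 —bump→ 3·8^8 + 3·8^3 + 3·8^2 + 3·8 = 50333400 —(−1)→ 50333399
50333399 —HB8→ 3·8^8 + 3·8^3 + 3·8^2 + 2·8 + 7 —bump→ 3·9^9 + 3·9^3 + 3·9^2 + 2·9 + 7 = 1162263922 —(−1)→ 1162263921
1162263921 —HB9→ 3·9^9 + 3·9^3 + 3·9^2 + 2·9 + 6 —bump→ 3·10^10 + 3·10^3 + 3·10^2 + 2·10 + 6 = 30000003326 —(−1)→ 30000003325
30000003325 —HB10→ 3·10^10 + 3·10^3 + 3·10^2 + 2·10 + 5 —bump→ 3·11^11 + 3·11^3 + 3·11^2 + 2·11 + 5 = 855935016216 —(−1)→ 855935016215

855935016215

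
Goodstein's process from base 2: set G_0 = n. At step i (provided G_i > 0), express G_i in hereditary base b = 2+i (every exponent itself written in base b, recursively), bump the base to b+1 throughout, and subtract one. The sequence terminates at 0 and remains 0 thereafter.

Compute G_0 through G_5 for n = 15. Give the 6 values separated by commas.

G_0=15  [base 2] 2^(2 + 1) + 2^2 + 2 + 1  →[2↦3]→  3^(3 + 1) + 3^3 + 3 + 1 = 112  −1 ⇒ G_1=111
G_1=111  [base 3] 3^(3 + 1) + 3^3 + 3  →[3↦4]→  4^(4 + 1) + 4^4 + 4 = 1284  −1 ⇒ G_2=1283
G_2=1283  [base 4] 4^(4 + 1) + 4^4 + 3  →[4↦5]→  5^(5 + 1) + 5^5 + 3 = 18753  −1 ⇒ G_3=18752
G_3=18752  [base 5] 5^(5 + 1) + 5^5 + 2  →[5↦6]→  6^(6 + 1) + 6^6 + 2 = 326594  −1 ⇒ G_4=326593
G_4=326593  [base 6] 6^(6 + 1) + 6^6 + 1  →[6↦7]→  7^(7 + 1) + 7^7 + 1 = 6588345  −1 ⇒ G_5=6588344

15, 111, 1283, 18752, 326593, 6588344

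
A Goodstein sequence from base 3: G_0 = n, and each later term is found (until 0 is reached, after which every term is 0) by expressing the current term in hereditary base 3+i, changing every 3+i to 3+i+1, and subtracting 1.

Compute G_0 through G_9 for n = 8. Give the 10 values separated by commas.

8, 9, 10, 11, 11, 11, 11, 11, 11, 11

base 3: 8 = 2·3 + 2; at 4: 2·4 + 2 = 10; next = 9
base 4: 9 = 2·4 + 1; at 5: 2·5 + 1 = 11; next = 10
base 5: 10 = 2·5; at 6: 2·6 = 12; next = 11
base 6: 11 = 6 + 5; at 7: 7 + 5 = 12; next = 11
base 7: 11 = 7 + 4; at 8: 8 + 4 = 12; next = 11
base 8: 11 = 8 + 3; at 9: 9 + 3 = 12; next = 11
base 9: 11 = 9 + 2; at 10: 10 + 2 = 12; next = 11
base 10: 11 = 10 + 1; at 11: 11 + 1 = 12; next = 11
base 11: 11 = 11; at 12: 12 = 12; next = 11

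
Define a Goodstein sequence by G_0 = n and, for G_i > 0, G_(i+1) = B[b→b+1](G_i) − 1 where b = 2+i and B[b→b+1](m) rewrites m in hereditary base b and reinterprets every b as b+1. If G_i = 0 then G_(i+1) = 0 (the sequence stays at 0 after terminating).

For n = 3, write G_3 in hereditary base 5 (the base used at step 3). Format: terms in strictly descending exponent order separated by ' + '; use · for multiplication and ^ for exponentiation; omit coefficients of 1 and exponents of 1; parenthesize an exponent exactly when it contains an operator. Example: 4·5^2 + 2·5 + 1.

2

base 2: 3 = 2 + 1; at 3: 3 + 1 = 4; next = 3
base 3: 3 = 3; at 4: 4 = 4; next = 3
base 4: 3 = 3; at 5: 3 = 3; next = 2
base 5: 2 = 2; at 6: 2 = 2; next = 1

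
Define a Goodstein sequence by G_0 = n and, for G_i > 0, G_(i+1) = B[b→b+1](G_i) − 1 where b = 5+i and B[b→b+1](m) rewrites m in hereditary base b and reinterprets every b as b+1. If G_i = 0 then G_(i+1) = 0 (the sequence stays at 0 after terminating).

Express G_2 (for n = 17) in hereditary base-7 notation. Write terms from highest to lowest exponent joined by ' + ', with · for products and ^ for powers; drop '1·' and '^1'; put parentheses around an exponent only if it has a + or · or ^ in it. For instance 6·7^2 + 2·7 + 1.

17 —HB5→ 3·5 + 2 —bump→ 3·6 + 2 = 20 —(−1)→ 19
19 —HB6→ 3·6 + 1 —bump→ 3·7 + 1 = 22 —(−1)→ 21
21 —HB7→ 3·7 —bump→ 3·8 = 24 —(−1)→ 23

3·7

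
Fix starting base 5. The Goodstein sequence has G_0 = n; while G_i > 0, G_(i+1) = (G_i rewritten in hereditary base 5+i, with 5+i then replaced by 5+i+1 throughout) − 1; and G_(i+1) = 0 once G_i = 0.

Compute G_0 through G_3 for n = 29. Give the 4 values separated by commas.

[0] 29 ≡ 5^2 + 4 (base 5). Lift 6: 40. −1: 39.
[1] 39 ≡ 6^2 + 3 (base 6). Lift 7: 52. −1: 51.
[2] 51 ≡ 7^2 + 2 (base 7). Lift 8: 66. −1: 65.

29, 39, 51, 65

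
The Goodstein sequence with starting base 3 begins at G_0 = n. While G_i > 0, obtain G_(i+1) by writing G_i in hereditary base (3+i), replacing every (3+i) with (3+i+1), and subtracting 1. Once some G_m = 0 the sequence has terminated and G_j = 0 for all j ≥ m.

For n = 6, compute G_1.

(0) 6|_3 = 2·3 ↦ 2·4|_4 = 8 ⇒ 7
(1) 7|_4 = 4 + 3 ↦ 5 + 3|_5 = 8 ⇒ 7

7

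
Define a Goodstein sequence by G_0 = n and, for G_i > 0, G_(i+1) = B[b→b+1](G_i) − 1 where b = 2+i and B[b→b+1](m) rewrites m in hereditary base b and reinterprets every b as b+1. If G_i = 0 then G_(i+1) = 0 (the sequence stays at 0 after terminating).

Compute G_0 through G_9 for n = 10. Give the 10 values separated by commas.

base 2: 10 = 2^(2 + 1) + 2; at 3: 3^(3 + 1) + 3 = 84; next = 83
base 3: 83 = 3^(3 + 1) + 2; at 4: 4^(4 + 1) + 2 = 1026; next = 1025
base 4: 1025 = 4^(4 + 1) + 1; at 5: 5^(5 + 1) + 1 = 15626; next = 15625
base 5: 15625 = 5^(5 + 1); at 6: 6^(6 + 1) = 279936; next = 279935
base 6: 279935 = 5·6^6 + 5·6^5 + 5·6^4 + 5·6^3 + 5·6^2 + 5·6 + 5; at 7: 5·7^7 + 5·7^5 + 5·7^4 + 5·7^3 + 5·7^2 + 5·7 + 5 = 4215755; next = 4215754
base 7: 4215754 = 5·7^7 + 5·7^5 + 5·7^4 + 5·7^3 + 5·7^2 + 5·7 + 4; at 8: 5·8^8 + 5·8^5 + 5·8^4 + 5·8^3 + 5·8^2 + 5·8 + 4 = 84073324; next = 84073323
base 8: 84073323 = 5·8^8 + 5·8^5 + 5·8^4 + 5·8^3 + 5·8^2 + 5·8 + 3; at 9: 5·9^9 + 5·9^5 + 5·9^4 + 5·9^3 + 5·9^2 + 5·9 + 3 = 1937434593; next = 1937434592
base 9: 1937434592 = 5·9^9 + 5·9^5 + 5·9^4 + 5·9^3 + 5·9^2 + 5·9 + 2; at 10: 5·10^10 + 5·10^5 + 5·10^4 + 5·10^3 + 5·10^2 + 5·10 + 2 = 50000555552; next = 50000555551
base 10: 50000555551 = 5·10^10 + 5·10^5 + 5·10^4 + 5·10^3 + 5·10^2 + 5·10 + 1; at 11: 5·11^11 + 5·11^5 + 5·11^4 + 5·11^3 + 5·11^2 + 5·11 + 1 = 1426559238831; next = 1426559238830

10, 83, 1025, 15625, 279935, 4215754, 84073323, 1937434592, 50000555551, 1426559238830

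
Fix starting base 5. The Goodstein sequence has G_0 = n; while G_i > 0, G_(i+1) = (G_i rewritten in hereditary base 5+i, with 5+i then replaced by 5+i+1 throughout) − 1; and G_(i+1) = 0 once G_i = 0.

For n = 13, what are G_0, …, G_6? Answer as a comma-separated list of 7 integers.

13, 14, 15, 16, 17, 17, 17

13 —HB5→ 2·5 + 3 —bump→ 2·6 + 3 = 15 —(−1)→ 14
14 —HB6→ 2·6 + 2 —bump→ 2·7 + 2 = 16 —(−1)→ 15
15 —HB7→ 2·7 + 1 —bump→ 2·8 + 1 = 17 —(−1)→ 16
16 —HB8→ 2·8 —bump→ 2·9 = 18 —(−1)→ 17
17 —HB9→ 9 + 8 —bump→ 10 + 8 = 18 —(−1)→ 17
17 —HB10→ 10 + 7 —bump→ 11 + 7 = 18 —(−1)→ 17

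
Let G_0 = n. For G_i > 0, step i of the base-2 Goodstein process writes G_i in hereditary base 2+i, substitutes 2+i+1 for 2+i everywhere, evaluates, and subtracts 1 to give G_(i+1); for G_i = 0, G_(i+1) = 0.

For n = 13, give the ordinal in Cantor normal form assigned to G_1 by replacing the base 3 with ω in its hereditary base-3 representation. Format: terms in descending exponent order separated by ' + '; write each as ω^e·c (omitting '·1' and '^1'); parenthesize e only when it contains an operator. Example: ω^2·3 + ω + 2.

ω^(ω + 1) + ω^ω

G_0 = 13. HB_2(13) = 2^(2 + 1) + 2^2 + 1. Bump = 109. G_1 = 108.
G_1 = 108. HB_3(108) = 3^(3 + 1) + 3^3. Bump = 1280. G_2 = 1279.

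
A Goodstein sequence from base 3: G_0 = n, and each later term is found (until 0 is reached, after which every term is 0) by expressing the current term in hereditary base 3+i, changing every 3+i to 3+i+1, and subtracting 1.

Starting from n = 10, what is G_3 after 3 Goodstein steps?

27

step 0: 10 = 3^2 + 1; sub 4 for 3: 4^2 + 1; = 17; G_1 = 17−1 = 16
step 1: 16 = 4^2; sub 5 for 4: 5^2; = 25; G_2 = 25−1 = 24
step 2: 24 = 4·5 + 4; sub 6 for 5: 4·6 + 4; = 28; G_3 = 28−1 = 27
step 3: 27 = 4·6 + 3; sub 7 for 6: 4·7 + 3; = 31; G_4 = 31−1 = 30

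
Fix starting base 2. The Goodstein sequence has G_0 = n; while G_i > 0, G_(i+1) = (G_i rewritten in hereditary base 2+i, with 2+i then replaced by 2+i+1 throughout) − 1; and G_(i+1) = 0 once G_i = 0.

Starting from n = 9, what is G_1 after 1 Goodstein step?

81

[0] 9 ≡ 2^(2 + 1) + 1 (base 2). Lift 3: 82. −1: 81.
[1] 81 ≡ 3^(3 + 1) (base 3). Lift 4: 1024. −1: 1023.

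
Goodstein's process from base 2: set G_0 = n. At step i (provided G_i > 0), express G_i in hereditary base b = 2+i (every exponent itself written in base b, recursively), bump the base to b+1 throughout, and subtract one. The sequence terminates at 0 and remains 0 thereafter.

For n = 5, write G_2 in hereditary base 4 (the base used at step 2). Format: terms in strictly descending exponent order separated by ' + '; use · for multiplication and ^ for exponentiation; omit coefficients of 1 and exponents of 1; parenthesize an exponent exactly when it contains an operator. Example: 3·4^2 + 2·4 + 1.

3·4^3 + 3·4^2 + 3·4 + 3

G_0=5  [base 2] 2^2 + 1  →[2↦3]→  3^3 + 1 = 28  −1 ⇒ G_1=27
G_1=27  [base 3] 3^3  →[3↦4]→  4^4 = 256  −1 ⇒ G_2=255
G_2=255  [base 4] 3·4^3 + 3·4^2 + 3·4 + 3  →[4↦5]→  3·5^3 + 3·5^2 + 3·5 + 3 = 468  −1 ⇒ G_3=467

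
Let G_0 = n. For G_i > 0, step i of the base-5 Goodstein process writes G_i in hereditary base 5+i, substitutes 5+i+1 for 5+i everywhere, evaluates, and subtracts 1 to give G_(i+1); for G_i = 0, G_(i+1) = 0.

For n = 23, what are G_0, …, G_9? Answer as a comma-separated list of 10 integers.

[0] 23 ≡ 4·5 + 3 (base 5). Lift 6: 27. −1: 26.
[1] 26 ≡ 4·6 + 2 (base 6). Lift 7: 30. −1: 29.
[2] 29 ≡ 4·7 + 1 (base 7). Lift 8: 33. −1: 32.
[3] 32 ≡ 4·8 (base 8). Lift 9: 36. −1: 35.
[4] 35 ≡ 3·9 + 8 (base 9). Lift 10: 38. −1: 37.
[5] 37 ≡ 3·10 + 7 (base 10). Lift 11: 40. −1: 39.
[6] 39 ≡ 3·11 + 6 (base 11). Lift 12: 42. −1: 41.
[7] 41 ≡ 3·12 + 5 (base 12). Lift 13: 44. −1: 43.
[8] 43 ≡ 3·13 + 4 (base 13). Lift 14: 46. −1: 45.

23, 26, 29, 32, 35, 37, 39, 41, 43, 45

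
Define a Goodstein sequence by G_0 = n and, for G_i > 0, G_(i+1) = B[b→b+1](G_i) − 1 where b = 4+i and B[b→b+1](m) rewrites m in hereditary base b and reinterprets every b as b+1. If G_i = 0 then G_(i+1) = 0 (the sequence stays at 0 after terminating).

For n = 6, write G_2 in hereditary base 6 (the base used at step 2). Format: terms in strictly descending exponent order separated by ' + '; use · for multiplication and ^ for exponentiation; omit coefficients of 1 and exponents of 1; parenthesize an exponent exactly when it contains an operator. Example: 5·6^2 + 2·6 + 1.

6

(0) 6|_4 = 4 + 2 ↦ 5 + 2|_5 = 7 ⇒ 6
(1) 6|_5 = 5 + 1 ↦ 6 + 1|_6 = 7 ⇒ 6
(2) 6|_6 = 6 ↦ 7|_7 = 7 ⇒ 6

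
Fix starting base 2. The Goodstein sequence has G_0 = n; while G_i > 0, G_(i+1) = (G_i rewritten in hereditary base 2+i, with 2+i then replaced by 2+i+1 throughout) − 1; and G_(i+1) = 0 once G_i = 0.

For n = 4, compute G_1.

i=0: 4 = 2^2 (b=2); 2→3: 3^3 = 27; 27−1 = 26
i=1: 26 = 2·3^2 + 2·3 + 2 (b=3); 3→4: 2·4^2 + 2·4 + 2 = 42; 42−1 = 41

26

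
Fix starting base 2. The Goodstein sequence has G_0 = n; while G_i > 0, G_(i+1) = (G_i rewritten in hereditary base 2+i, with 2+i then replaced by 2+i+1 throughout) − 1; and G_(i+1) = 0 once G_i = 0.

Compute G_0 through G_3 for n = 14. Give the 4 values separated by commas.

14, 110, 1281, 18750

14 —HB2→ 2^(2 + 1) + 2^2 + 2 —bump→ 3^(3 + 1) + 3^3 + 3 = 111 —(−1)→ 110
110 —HB3→ 3^(3 + 1) + 3^3 + 2 —bump→ 4^(4 + 1) + 4^4 + 2 = 1282 —(−1)→ 1281
1281 —HB4→ 4^(4 + 1) + 4^4 + 1 —bump→ 5^(5 + 1) + 5^5 + 1 = 18751 —(−1)→ 18750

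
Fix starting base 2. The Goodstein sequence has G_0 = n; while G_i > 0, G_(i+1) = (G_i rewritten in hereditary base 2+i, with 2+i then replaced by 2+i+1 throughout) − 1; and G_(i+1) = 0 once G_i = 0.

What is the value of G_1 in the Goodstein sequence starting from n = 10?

83

step 0: 10 = 2^(2 + 1) + 2; sub 3 for 2: 3^(3 + 1) + 3; = 84; G_1 = 84−1 = 83
step 1: 83 = 3^(3 + 1) + 2; sub 4 for 3: 4^(4 + 1) + 2; = 1026; G_2 = 1026−1 = 1025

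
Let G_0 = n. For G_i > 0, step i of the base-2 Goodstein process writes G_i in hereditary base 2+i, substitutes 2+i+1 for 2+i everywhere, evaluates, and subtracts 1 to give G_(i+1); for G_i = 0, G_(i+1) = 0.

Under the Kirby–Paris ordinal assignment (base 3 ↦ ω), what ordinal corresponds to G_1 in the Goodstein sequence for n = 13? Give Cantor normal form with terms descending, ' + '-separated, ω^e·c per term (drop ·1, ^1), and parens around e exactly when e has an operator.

ω^(ω + 1) + ω^ω

base 2: 13 = 2^(2 + 1) + 2^2 + 1; at 3: 3^(3 + 1) + 3^3 + 1 = 109; next = 108
base 3: 108 = 3^(3 + 1) + 3^3; at 4: 4^(4 + 1) + 4^4 = 1280; next = 1279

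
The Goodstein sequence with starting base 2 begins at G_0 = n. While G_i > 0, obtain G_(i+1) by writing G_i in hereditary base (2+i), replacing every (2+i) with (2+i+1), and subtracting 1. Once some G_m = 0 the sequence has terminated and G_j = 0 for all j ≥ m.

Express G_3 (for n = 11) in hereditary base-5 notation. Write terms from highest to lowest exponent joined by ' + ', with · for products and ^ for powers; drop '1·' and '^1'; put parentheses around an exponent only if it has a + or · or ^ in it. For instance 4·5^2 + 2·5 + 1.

5^(5 + 1) + 2

(0) 11|_2 = 2^(2 + 1) + 2 + 1 ↦ 3^(3 + 1) + 3 + 1|_3 = 85 ⇒ 84
(1) 84|_3 = 3^(3 + 1) + 3 ↦ 4^(4 + 1) + 4|_4 = 1028 ⇒ 1027
(2) 1027|_4 = 4^(4 + 1) + 3 ↦ 5^(5 + 1) + 3|_5 = 15628 ⇒ 15627
(3) 15627|_5 = 5^(5 + 1) + 2 ↦ 6^(6 + 1) + 2|_6 = 279938 ⇒ 279937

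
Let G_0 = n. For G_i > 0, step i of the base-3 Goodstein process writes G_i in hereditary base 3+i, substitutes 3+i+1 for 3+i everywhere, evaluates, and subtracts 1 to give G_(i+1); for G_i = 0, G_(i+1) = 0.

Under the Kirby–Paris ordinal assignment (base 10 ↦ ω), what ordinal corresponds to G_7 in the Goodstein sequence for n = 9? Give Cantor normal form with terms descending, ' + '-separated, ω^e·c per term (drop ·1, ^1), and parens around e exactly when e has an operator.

ω·2 + 5

G_0 = 9. HB_3(9) = 3^2. Bump = 16. G_1 = 15.
G_1 = 15. HB_4(15) = 3·4 + 3. Bump = 18. G_2 = 17.
G_2 = 17. HB_5(17) = 3·5 + 2. Bump = 20. G_3 = 19.
G_3 = 19. HB_6(19) = 3·6 + 1. Bump = 22. G_4 = 21.
G_4 = 21. HB_7(21) = 3·7. Bump = 24. G_5 = 23.
G_5 = 23. HB_8(23) = 2·8 + 7. Bump = 25. G_6 = 24.
G_6 = 24. HB_9(24) = 2·9 + 6. Bump = 26. G_7 = 25.
G_7 = 25. HB_10(25) = 2·10 + 5. Bump = 27. G_8 = 26.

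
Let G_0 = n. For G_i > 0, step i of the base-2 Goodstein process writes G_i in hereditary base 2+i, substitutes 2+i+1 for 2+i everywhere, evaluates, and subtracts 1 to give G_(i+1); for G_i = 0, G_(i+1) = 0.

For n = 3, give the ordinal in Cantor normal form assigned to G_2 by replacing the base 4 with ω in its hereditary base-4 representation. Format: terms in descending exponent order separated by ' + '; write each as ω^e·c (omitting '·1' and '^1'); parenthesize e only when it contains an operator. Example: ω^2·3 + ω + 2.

3

[0] 3 ≡ 2 + 1 (base 2). Lift 3: 4. −1: 3.
[1] 3 ≡ 3 (base 3). Lift 4: 4. −1: 3.
[2] 3 ≡ 3 (base 4). Lift 5: 3. −1: 2.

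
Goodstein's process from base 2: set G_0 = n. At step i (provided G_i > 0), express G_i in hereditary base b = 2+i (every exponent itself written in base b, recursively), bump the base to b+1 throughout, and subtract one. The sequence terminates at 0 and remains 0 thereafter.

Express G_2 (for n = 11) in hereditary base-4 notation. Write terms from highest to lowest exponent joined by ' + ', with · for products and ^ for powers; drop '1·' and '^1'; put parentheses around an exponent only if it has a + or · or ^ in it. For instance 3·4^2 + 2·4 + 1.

G_0 = 11. HB_2(11) = 2^(2 + 1) + 2 + 1. Bump = 85. G_1 = 84.
G_1 = 84. HB_3(84) = 3^(3 + 1) + 3. Bump = 1028. G_2 = 1027.

4^(4 + 1) + 3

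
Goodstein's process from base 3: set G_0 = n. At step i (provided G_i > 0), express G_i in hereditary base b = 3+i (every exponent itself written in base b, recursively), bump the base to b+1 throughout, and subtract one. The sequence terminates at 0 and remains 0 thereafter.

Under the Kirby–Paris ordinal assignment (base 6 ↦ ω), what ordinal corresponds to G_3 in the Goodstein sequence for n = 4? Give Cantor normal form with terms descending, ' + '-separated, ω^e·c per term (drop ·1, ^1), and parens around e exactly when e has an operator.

3

G_0 = 4. HB_3(4) = 3 + 1. Bump = 5. G_1 = 4.
G_1 = 4. HB_4(4) = 4. Bump = 5. G_2 = 4.
G_2 = 4. HB_5(4) = 4. Bump = 4. G_3 = 3.
G_3 = 3. HB_6(3) = 3. Bump = 3. G_4 = 2.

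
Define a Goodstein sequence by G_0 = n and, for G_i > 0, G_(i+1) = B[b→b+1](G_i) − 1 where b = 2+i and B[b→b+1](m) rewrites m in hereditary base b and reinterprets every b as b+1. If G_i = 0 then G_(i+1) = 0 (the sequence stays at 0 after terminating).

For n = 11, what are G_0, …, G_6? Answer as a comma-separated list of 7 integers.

[0] 11 ≡ 2^(2 + 1) + 2 + 1 (base 2). Lift 3: 85. −1: 84.
[1] 84 ≡ 3^(3 + 1) + 3 (base 3). Lift 4: 1028. −1: 1027.
[2] 1027 ≡ 4^(4 + 1) + 3 (base 4). Lift 5: 15628. −1: 15627.
[3] 15627 ≡ 5^(5 + 1) + 2 (base 5). Lift 6: 279938. −1: 279937.
[4] 279937 ≡ 6^(6 + 1) + 1 (base 6). Lift 7: 5764802. −1: 5764801.
[5] 5764801 ≡ 7^(7 + 1) (base 7). Lift 8: 134217728. −1: 134217727.

11, 84, 1027, 15627, 279937, 5764801, 134217727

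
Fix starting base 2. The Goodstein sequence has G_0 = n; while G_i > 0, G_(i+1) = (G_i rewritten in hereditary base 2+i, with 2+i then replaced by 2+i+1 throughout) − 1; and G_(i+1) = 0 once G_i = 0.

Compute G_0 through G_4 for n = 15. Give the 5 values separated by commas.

step 0: 15 = 2^(2 + 1) + 2^2 + 2 + 1; sub 3 for 2: 3^(3 + 1) + 3^3 + 3 + 1; = 112; G_1 = 112−1 = 111
step 1: 111 = 3^(3 + 1) + 3^3 + 3; sub 4 for 3: 4^(4 + 1) + 4^4 + 4; = 1284; G_2 = 1284−1 = 1283
step 2: 1283 = 4^(4 + 1) + 4^4 + 3; sub 5 for 4: 5^(5 + 1) + 5^5 + 3; = 18753; G_3 = 18753−1 = 18752
step 3: 18752 = 5^(5 + 1) + 5^5 + 2; sub 6 for 5: 6^(6 + 1) + 6^6 + 2; = 326594; G_4 = 326594−1 = 326593

15, 111, 1283, 18752, 326593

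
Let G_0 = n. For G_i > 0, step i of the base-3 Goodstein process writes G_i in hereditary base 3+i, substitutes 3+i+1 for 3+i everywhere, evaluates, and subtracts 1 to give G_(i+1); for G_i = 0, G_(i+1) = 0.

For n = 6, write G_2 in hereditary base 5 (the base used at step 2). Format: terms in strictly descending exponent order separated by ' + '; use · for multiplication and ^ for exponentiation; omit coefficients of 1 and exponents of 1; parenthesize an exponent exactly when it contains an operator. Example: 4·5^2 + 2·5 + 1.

5 + 2

G_0=6  [base 3] 2·3  →[3↦4]→  2·4 = 8  −1 ⇒ G_1=7
G_1=7  [base 4] 4 + 3  →[4↦5]→  5 + 3 = 8  −1 ⇒ G_2=7
G_2=7  [base 5] 5 + 2  →[5↦6]→  6 + 2 = 8  −1 ⇒ G_3=7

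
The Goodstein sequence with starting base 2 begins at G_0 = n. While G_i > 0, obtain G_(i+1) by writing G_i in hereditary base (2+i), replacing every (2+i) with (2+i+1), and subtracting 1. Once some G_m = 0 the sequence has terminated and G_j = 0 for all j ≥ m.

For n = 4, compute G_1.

G_0=4  [base 2] 2^2  →[2↦3]→  3^3 = 27  −1 ⇒ G_1=26
G_1=26  [base 3] 2·3^2 + 2·3 + 2  →[3↦4]→  2·4^2 + 2·4 + 2 = 42  −1 ⇒ G_2=41

26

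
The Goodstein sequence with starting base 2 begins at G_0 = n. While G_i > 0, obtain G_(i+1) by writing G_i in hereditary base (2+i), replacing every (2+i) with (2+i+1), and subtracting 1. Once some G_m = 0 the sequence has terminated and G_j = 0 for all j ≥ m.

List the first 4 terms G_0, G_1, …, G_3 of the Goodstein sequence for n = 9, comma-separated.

9, 81, 1023, 9842

i=0: 9 = 2^(2 + 1) + 1 (b=2); 2→3: 3^(3 + 1) + 1 = 82; 82−1 = 81
i=1: 81 = 3^(3 + 1) (b=3); 3→4: 4^(4 + 1) = 1024; 1024−1 = 1023
i=2: 1023 = 3·4^4 + 3·4^3 + 3·4^2 + 3·4 + 3 (b=4); 4→5: 3·5^5 + 3·5^3 + 3·5^2 + 3·5 + 3 = 9843; 9843−1 = 9842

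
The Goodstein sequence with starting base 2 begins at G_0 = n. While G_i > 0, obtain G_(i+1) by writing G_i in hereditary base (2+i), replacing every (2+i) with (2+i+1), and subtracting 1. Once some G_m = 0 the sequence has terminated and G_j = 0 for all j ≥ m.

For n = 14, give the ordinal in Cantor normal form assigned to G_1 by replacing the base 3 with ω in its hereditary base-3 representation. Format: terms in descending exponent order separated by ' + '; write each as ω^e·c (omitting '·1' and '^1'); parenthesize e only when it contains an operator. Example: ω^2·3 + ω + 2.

ω^(ω + 1) + ω^ω + 2

14 —HB2→ 2^(2 + 1) + 2^2 + 2 —bump→ 3^(3 + 1) + 3^3 + 3 = 111 —(−1)→ 110
110 —HB3→ 3^(3 + 1) + 3^3 + 2 —bump→ 4^(4 + 1) + 4^4 + 2 = 1282 —(−1)→ 1281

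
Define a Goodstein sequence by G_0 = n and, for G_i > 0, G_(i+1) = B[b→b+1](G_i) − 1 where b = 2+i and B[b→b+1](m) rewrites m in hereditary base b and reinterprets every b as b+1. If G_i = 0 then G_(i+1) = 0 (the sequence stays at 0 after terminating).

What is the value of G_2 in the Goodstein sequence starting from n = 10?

1025

10 —HB2→ 2^(2 + 1) + 2 —bump→ 3^(3 + 1) + 3 = 84 —(−1)→ 83
83 —HB3→ 3^(3 + 1) + 2 —bump→ 4^(4 + 1) + 2 = 1026 —(−1)→ 1025
1025 —HB4→ 4^(4 + 1) + 1 —bump→ 5^(5 + 1) + 1 = 15626 —(−1)→ 15625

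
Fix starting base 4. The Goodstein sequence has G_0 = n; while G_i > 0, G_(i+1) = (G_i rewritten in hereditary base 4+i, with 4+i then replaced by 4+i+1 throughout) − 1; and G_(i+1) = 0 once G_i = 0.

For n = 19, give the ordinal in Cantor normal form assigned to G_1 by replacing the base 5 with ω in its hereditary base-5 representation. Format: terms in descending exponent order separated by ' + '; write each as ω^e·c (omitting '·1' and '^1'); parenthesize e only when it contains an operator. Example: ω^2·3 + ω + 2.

G_0=19  [base 4] 4^2 + 3  →[4↦5]→  5^2 + 3 = 28  −1 ⇒ G_1=27
G_1=27  [base 5] 5^2 + 2  →[5↦6]→  6^2 + 2 = 38  −1 ⇒ G_2=37

ω^2 + 2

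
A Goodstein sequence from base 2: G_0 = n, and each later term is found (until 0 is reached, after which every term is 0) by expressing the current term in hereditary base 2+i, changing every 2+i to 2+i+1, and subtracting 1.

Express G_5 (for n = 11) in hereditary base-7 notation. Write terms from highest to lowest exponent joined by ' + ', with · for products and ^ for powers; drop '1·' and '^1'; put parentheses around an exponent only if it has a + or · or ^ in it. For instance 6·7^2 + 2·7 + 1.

G_0=11  [base 2] 2^(2 + 1) + 2 + 1  →[2↦3]→  3^(3 + 1) + 3 + 1 = 85  −1 ⇒ G_1=84
G_1=84  [base 3] 3^(3 + 1) + 3  →[3↦4]→  4^(4 + 1) + 4 = 1028  −1 ⇒ G_2=1027
G_2=1027  [base 4] 4^(4 + 1) + 3  →[4↦5]→  5^(5 + 1) + 3 = 15628  −1 ⇒ G_3=15627
G_3=15627  [base 5] 5^(5 + 1) + 2  →[5↦6]→  6^(6 + 1) + 2 = 279938  −1 ⇒ G_4=279937
G_4=279937  [base 6] 6^(6 + 1) + 1  →[6↦7]→  7^(7 + 1) + 1 = 5764802  −1 ⇒ G_5=5764801
G_5=5764801  [base 7] 7^(7 + 1)  →[7↦8]→  8^(8 + 1) = 134217728  −1 ⇒ G_6=134217727

7^(7 + 1)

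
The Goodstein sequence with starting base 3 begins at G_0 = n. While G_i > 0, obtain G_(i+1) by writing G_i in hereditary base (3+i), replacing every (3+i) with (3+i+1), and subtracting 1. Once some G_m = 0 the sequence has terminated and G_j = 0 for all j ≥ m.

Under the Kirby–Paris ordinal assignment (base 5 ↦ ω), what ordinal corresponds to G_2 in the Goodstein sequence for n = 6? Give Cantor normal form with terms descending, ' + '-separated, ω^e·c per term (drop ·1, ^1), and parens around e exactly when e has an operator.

base 3: 6 = 2·3; at 4: 2·4 = 8; next = 7
base 4: 7 = 4 + 3; at 5: 5 + 3 = 8; next = 7

ω + 2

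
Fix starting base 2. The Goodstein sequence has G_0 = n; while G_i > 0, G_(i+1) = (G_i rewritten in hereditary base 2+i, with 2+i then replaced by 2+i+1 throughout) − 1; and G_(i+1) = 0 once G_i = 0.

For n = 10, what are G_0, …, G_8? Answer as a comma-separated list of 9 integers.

10, 83, 1025, 15625, 279935, 4215754, 84073323, 1937434592, 50000555551

i=0: 10 = 2^(2 + 1) + 2 (b=2); 2→3: 3^(3 + 1) + 3 = 84; 84−1 = 83
i=1: 83 = 3^(3 + 1) + 2 (b=3); 3→4: 4^(4 + 1) + 2 = 1026; 1026−1 = 1025
i=2: 1025 = 4^(4 + 1) + 1 (b=4); 4→5: 5^(5 + 1) + 1 = 15626; 15626−1 = 15625
i=3: 15625 = 5^(5 + 1) (b=5); 5→6: 6^(6 + 1) = 279936; 279936−1 = 279935
i=4: 279935 = 5·6^6 + 5·6^5 + 5·6^4 + 5·6^3 + 5·6^2 + 5·6 + 5 (b=6); 6→7: 5·7^7 + 5·7^5 + 5·7^4 + 5·7^3 + 5·7^2 + 5·7 + 5 = 4215755; 4215755−1 = 4215754
i=5: 4215754 = 5·7^7 + 5·7^5 + 5·7^4 + 5·7^3 + 5·7^2 + 5·7 + 4 (b=7); 7→8: 5·8^8 + 5·8^5 + 5·8^4 + 5·8^3 + 5·8^2 + 5·8 + 4 = 84073324; 84073324−1 = 84073323
i=6: 84073323 = 5·8^8 + 5·8^5 + 5·8^4 + 5·8^3 + 5·8^2 + 5·8 + 3 (b=8); 8→9: 5·9^9 + 5·9^5 + 5·9^4 + 5·9^3 + 5·9^2 + 5·9 + 3 = 1937434593; 1937434593−1 = 1937434592
i=7: 1937434592 = 5·9^9 + 5·9^5 + 5·9^4 + 5·9^3 + 5·9^2 + 5·9 + 2 (b=9); 9→10: 5·10^10 + 5·10^5 + 5·10^4 + 5·10^3 + 5·10^2 + 5·10 + 2 = 50000555552; 50000555552−1 = 50000555551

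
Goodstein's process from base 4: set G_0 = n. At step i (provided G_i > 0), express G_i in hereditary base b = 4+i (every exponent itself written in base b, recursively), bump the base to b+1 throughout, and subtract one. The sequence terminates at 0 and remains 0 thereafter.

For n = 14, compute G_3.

G_0=14  [base 4] 3·4 + 2  →[4↦5]→  3·5 + 2 = 17  −1 ⇒ G_1=16
G_1=16  [base 5] 3·5 + 1  →[5↦6]→  3·6 + 1 = 19  −1 ⇒ G_2=18
G_2=18  [base 6] 3·6  →[6↦7]→  3·7 = 21  −1 ⇒ G_3=20
G_3=20  [base 7] 2·7 + 6  →[7↦8]→  2·8 + 6 = 22  −1 ⇒ G_4=21

20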